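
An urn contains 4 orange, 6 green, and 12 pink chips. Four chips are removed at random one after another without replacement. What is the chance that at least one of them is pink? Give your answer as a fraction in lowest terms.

203/209

Use the complement: P(at least one pink) = 1 − P(no pink).
P(none) = C(10,4)/C(22,4) = 210/7315.
So P = 1 − 210/7315 = 203/209 ≈ 0.9713.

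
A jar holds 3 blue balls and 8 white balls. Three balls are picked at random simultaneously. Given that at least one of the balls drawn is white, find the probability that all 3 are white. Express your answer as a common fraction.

P(all 3 white) = C(8,3)/C(11,3) = 56/165; P(at least one white) = 1 − C(3,3)/C(11,3) = 164/165.
Since 'all 3 white' ⊆ 'at least one white', P(all 3 | at least one) = 56/165 / 164/165 = 14/41 ≈ 0.3415.

14/41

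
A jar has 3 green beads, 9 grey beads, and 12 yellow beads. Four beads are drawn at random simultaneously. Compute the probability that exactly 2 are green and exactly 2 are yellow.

3/161

Unordered draws without replacement: count favorable combinations over C(24,4).
Favorable = C(3,2) · C(9,0) · C(12,2) = 198; total = C(24,4) = 10626.
P = 198/10626 = 3/161 ≈ 0.0186.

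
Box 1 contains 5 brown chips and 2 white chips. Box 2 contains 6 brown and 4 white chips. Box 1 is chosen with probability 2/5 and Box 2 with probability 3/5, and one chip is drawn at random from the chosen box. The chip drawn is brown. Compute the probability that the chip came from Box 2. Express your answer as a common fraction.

P(brown | Box 1) = 5/7; P(brown | Box 2) = 3/5.
P(brown) = 2/5·5/7 + 3/5·3/5 = 113/175.
By Bayes' rule, P(Box 2 | brown) = 9/25 / 113/175 = 63/113 ≈ 0.5575.

63/113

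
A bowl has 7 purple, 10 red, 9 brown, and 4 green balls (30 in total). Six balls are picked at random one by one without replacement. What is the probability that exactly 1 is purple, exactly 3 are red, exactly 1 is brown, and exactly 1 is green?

96/1885

Unordered draws without replacement: count favorable combinations over C(30,6).
Favorable = C(7,1) · C(10,3) · C(9,1) · C(4,1) = 30240; total = C(30,6) = 593775.
P = 30240/593775 = 96/1885 ≈ 0.0509.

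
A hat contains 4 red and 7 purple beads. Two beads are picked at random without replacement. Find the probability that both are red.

6/55

Unordered draws without replacement: count favorable combinations over C(11,2).
Favorable = C(4,2) · C(7,0) = 6; total = C(11,2) = 55.
P = 6/55 = 6/55 ≈ 0.1091.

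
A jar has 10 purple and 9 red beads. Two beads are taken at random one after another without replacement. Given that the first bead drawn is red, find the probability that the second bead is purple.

5/9

After removing 1 red, the jar has 10 purple out of 18 remaining.
P(second is purple | given) = 10/18 = 5/9 ≈ 0.5556.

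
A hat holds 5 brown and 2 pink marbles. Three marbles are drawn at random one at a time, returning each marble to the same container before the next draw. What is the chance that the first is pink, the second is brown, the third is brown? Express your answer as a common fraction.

Multiply the conditional probability of each draw in order, with replacement (the composition resets each draw).
P = (2/7) · (5/7) · (5/7) = 50/343 ≈ 0.1458.

50/343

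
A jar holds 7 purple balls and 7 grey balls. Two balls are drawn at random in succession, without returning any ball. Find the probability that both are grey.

3/13

Unordered draws without replacement: count favorable combinations over C(14,2).
Favorable = C(7,0) · C(7,2) = 21; total = C(14,2) = 91.
P = 21/91 = 3/13 ≈ 0.2308.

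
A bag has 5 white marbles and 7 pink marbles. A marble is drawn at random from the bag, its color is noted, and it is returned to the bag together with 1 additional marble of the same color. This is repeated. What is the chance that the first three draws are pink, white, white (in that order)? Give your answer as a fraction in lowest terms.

5/52

Track the composition after each reinforcement of +1.
P = (7/12) · (5/13) · (6/14) = 5/52 ≈ 0.0962.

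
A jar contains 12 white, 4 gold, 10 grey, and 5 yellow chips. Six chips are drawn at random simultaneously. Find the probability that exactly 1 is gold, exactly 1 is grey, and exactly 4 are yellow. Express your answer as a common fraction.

Unordered draws without replacement: count favorable combinations over C(31,6).
Favorable = C(12,0) · C(4,1) · C(10,1) · C(5,4) = 200; total = C(31,6) = 736281.
P = 200/736281 = 200/736281 ≈ 0.0003.

200/736281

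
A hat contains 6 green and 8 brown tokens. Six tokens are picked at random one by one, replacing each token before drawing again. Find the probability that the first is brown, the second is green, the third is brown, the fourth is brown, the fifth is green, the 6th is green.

1728/117649

Multiply the conditional probability of each draw in order, with replacement (the composition resets each draw).
P = (8/14) · (6/14) · (8/14) · (8/14) · (6/14) · (6/14) = 1728/117649 ≈ 0.0147.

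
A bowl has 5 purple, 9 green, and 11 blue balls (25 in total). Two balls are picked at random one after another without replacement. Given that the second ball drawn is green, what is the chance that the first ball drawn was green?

P(first=green and the second ball drawn is green) = (9/25)·(8/24) = 3/25.
P(the second ball drawn is green) = Σ over first color = 3/40 + 3/25 + 33/200 = 9/25.
By Bayes, P(first=green | the second ball drawn is green) = 3/25 / 9/25 = 1/3 ≈ 0.3333.

1/3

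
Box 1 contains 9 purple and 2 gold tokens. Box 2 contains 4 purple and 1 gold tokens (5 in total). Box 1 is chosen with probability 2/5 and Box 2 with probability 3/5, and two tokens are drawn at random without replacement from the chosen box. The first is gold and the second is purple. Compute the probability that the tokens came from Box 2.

11/17

P(E | Box 1) = 9/55; P(E | Box 2) = 1/5.
P(E) = 2/5·9/55 + 3/5·1/5 = 51/275.
By Bayes' rule, P(Box 2 | E) = 3/25 / 51/275 = 11/17 ≈ 0.6471.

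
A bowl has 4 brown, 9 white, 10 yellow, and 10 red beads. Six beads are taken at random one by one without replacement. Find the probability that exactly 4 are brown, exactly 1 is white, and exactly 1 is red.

Unordered draws without replacement: count favorable combinations over C(33,6).
Favorable = C(4,4) · C(9,1) · C(10,0) · C(10,1) = 90; total = C(33,6) = 1107568.
P = 90/1107568 = 45/553784 ≈ 0.0001.

45/553784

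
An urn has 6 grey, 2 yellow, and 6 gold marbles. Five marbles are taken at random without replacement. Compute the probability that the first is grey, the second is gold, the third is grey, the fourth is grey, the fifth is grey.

Multiply the conditional probability of each draw in order, without replacement, so each draw removes one from its color and from the total.
P = (6/14) · (6/13) · (5/12) · (4/11) · (3/10) = 9/1001 ≈ 0.0090.

9/1001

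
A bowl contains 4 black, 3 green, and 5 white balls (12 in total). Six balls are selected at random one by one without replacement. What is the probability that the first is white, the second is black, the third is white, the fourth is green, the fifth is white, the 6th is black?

1/308

Multiply the conditional probability of each draw in order, without replacement, so each draw removes one from its color and from the total.
P = (5/12) · (4/11) · (4/10) · (3/9) · (3/8) · (3/7) = 1/308 ≈ 0.0032.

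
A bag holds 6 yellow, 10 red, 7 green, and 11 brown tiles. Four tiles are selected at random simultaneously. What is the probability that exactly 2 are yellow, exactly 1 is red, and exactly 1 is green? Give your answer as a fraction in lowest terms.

525/23188

Unordered draws without replacement: count favorable combinations over C(34,4).
Favorable = C(6,2) · C(10,1) · C(7,1) · C(11,0) = 1050; total = C(34,4) = 46376.
P = 1050/46376 = 525/23188 ≈ 0.0226.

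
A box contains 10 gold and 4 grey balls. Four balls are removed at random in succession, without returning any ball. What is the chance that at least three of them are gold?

Sum the hypergeometric tail for j = 3,…,4 gold balls.
Favorable = C(10,3)·C(4,1) + C(10,4)·C(4,0) = 690; total = C(14,4) = 1001.
P = 690/1001 = 690/1001 ≈ 0.6893.

690/1001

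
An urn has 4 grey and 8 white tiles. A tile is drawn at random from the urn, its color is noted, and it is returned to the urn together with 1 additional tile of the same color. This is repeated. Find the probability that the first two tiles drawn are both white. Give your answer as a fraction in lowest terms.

6/13

After a white draw the urn holds 9 white out of 13.
P = (8/12)·(9/13) = 6/13 ≈ 0.4615.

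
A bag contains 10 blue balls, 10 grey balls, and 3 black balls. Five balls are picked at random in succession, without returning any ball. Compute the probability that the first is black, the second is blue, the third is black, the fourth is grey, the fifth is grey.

45/33649

Multiply the conditional probability of each draw in order, without replacement, so each draw removes one from its color and from the total.
P = (3/23) · (10/22) · (2/21) · (10/20) · (9/19) = 45/33649 ≈ 0.0013.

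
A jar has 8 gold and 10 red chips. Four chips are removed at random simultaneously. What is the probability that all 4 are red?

Unordered draws without replacement: count favorable combinations over C(18,4).
Favorable = C(8,0) · C(10,4) = 210; total = C(18,4) = 3060.
P = 210/3060 = 7/102 ≈ 0.0686.

7/102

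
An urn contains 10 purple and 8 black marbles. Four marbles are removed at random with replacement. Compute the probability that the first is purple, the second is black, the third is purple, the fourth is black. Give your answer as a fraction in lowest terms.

Multiply the conditional probability of each draw in order, with replacement (the composition resets each draw).
P = (10/18) · (8/18) · (10/18) · (8/18) = 400/6561 ≈ 0.0610.

400/6561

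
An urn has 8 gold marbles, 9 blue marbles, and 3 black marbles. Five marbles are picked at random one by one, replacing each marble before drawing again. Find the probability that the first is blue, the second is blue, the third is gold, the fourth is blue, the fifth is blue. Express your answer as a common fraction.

Multiply the conditional probability of each draw in order, with replacement (the composition resets each draw).
P = (9/20) · (9/20) · (8/20) · (9/20) · (9/20) = 6561/400000 ≈ 0.0164.

6561/400000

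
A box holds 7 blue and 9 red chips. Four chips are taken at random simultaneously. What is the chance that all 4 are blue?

Unordered draws without replacement: count favorable combinations over C(16,4).
Favorable = C(7,4) · C(9,0) = 35; total = C(16,4) = 1820.
P = 35/1820 = 1/52 ≈ 0.0192.

1/52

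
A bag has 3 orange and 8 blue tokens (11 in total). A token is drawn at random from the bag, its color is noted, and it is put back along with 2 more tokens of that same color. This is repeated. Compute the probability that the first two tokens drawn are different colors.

Either blue then orange, or orange then blue; after the first draw the total is 13.
P = (8/11)·(3/13) + (3/11)·(8/13) = 48/143 ≈ 0.3357.

48/143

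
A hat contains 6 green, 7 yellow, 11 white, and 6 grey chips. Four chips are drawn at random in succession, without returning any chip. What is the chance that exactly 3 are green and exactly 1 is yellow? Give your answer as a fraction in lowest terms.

Unordered draws without replacement: count favorable combinations over C(30,4).
Favorable = C(6,3) · C(7,1) · C(11,0) · C(6,0) = 140; total = C(30,4) = 27405.
P = 140/27405 = 4/783 ≈ 0.0051.

4/783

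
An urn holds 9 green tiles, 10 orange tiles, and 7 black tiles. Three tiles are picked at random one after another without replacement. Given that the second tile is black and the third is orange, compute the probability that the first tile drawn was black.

P(first=black and the second tile is black and the third is orange) = (7/26)·(6/25)·(10/24) = 7/260.
P(E) = Σ over first color = 21/520 + 21/520 + 7/260 = 7/65.
By Bayes, P(first=black | E) = 7/260 / 7/65 = 1/4 ≈ 0.2500.

1/4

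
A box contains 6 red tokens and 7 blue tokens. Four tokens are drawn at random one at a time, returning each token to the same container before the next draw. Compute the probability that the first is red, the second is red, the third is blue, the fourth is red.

1512/28561

Multiply the conditional probability of each draw in order, with replacement (the composition resets each draw).
P = (6/13) · (6/13) · (7/13) · (6/13) = 1512/28561 ≈ 0.0529.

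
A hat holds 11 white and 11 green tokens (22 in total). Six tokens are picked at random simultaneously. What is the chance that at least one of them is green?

321/323

Use the complement: P(at least one green) = 1 − P(no green).
P(none) = C(11,6)/C(22,6) = 462/74613.
So P = 1 − 462/74613 = 321/323 ≈ 0.9938.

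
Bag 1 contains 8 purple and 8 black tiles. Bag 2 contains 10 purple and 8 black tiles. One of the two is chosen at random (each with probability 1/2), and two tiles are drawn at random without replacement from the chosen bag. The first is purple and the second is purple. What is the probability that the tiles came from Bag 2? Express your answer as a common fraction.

P(E | Bag 1) = 7/30; P(E | Bag 2) = 5/17.
P(E) = 1/2·7/30 + 1/2·5/17 = 269/1020.
By Bayes' rule, P(Bag 2 | E) = 5/34 / 269/1020 = 150/269 ≈ 0.5576.

150/269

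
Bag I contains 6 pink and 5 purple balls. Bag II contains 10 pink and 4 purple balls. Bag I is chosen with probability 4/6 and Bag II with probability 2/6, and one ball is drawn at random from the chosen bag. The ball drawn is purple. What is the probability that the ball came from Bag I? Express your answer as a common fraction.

P(purple | Bag I) = 5/11; P(purple | Bag II) = 2/7.
P(purple) = 2/3·5/11 + 1/3·2/7 = 92/231.
By Bayes' rule, P(Bag I | purple) = 10/33 / 92/231 = 35/46 ≈ 0.7609.

35/46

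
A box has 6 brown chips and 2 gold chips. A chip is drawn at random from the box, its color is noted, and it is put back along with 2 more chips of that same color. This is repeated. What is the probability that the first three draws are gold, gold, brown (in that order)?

1/20

Track the composition after each reinforcement of +2.
P = (2/8) · (4/10) · (6/12) = 1/20 ≈ 0.0500.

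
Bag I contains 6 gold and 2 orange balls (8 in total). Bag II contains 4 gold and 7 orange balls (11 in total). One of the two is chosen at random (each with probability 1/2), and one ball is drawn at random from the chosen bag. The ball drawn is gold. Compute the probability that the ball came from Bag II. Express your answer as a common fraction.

16/49

P(gold | Bag I) = 3/4; P(gold | Bag II) = 4/11.
P(gold) = 1/2·3/4 + 1/2·4/11 = 49/88.
By Bayes' rule, P(Bag II | gold) = 2/11 / 49/88 = 16/49 ≈ 0.3265.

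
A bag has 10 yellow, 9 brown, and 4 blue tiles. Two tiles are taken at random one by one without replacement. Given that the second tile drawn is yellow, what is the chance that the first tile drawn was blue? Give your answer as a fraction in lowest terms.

2/11

P(first=blue and the second tile drawn is yellow) = (4/23)·(10/22) = 20/253.
P(the second tile drawn is yellow) = Σ over first color = 45/253 + 45/253 + 20/253 = 10/23.
By Bayes, P(first=blue | the second tile drawn is yellow) = 20/253 / 10/23 = 2/11 ≈ 0.1818.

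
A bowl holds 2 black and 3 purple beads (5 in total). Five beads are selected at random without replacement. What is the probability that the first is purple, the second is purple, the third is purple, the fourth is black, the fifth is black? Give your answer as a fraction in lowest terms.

Multiply the conditional probability of each draw in order, without replacement, so each draw removes one from its color and from the total.
P = (3/5) · (2/4) · (1/3) · (2/2) · (1/1) = 1/10 ≈ 0.1000.

1/10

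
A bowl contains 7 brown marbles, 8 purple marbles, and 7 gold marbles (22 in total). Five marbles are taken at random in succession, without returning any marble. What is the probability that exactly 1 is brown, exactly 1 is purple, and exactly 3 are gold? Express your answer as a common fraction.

Unordered draws without replacement: count favorable combinations over C(22,5).
Favorable = C(7,1) · C(8,1) · C(7,3) = 1960; total = C(22,5) = 26334.
P = 1960/26334 = 140/1881 ≈ 0.0744.

140/1881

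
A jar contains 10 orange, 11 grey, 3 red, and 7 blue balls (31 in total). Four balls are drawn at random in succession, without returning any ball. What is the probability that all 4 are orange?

6/899

Unordered draws without replacement: count favorable combinations over C(31,4).
Favorable = C(10,4) · C(11,0) · C(3,0) · C(7,0) = 210; total = C(31,4) = 31465.
P = 210/31465 = 6/899 ≈ 0.0067.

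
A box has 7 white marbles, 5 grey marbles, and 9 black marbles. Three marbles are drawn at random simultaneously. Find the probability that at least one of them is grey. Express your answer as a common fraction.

11/19

Use the complement: P(at least one grey) = 1 − P(no grey).
P(none) = C(16,3)/C(21,3) = 560/1330.
So P = 1 − 560/1330 = 11/19 ≈ 0.5789.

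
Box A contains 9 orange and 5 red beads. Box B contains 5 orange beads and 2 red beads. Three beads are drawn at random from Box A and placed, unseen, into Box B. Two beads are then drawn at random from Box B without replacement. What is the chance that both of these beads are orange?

3791/8190

Condition on how many of the transferred beads are orange (from Box A: 9 orange of 14; then Box B has 10 total).
  0 orange: C(9,0)C(5,3)/C(14,3) = 5/182; then P = C(5,2)/C(10,2) = 2/9
  1 orange: C(9,1)C(5,2)/C(14,3) = 45/182; then P = C(6,2)/C(10,2) = 1/3
  2 orange: C(9,2)C(5,1)/C(14,3) = 45/91; then P = C(7,2)/C(10,2) = 7/15
  3 orange: C(9,3)C(5,0)/C(14,3) = 3/13; then P = C(8,2)/C(10,2) = 28/45
P(both orange) = 3791/8190 ≈ 0.4629.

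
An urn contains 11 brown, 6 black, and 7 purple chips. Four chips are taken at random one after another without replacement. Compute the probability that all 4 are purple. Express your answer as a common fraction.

5/1518

Unordered draws without replacement: count favorable combinations over C(24,4).
Favorable = C(11,0) · C(6,0) · C(7,4) = 35; total = C(24,4) = 10626.
P = 35/10626 = 5/1518 ≈ 0.0033.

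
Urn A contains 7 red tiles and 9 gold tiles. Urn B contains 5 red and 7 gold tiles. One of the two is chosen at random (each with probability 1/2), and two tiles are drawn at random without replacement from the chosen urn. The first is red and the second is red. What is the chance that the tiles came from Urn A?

231/431

P(E | Urn A) = 7/40; P(E | Urn B) = 5/33.
P(E) = 1/2·7/40 + 1/2·5/33 = 431/2640.
By Bayes' rule, P(Urn A | E) = 7/80 / 431/2640 = 231/431 ≈ 0.5360.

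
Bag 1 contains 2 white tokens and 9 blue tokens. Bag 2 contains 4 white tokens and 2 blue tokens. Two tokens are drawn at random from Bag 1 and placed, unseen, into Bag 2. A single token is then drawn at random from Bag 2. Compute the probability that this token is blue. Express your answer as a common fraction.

5/11

Condition on how many of the transferred tokens are blue (from Bag 1: 9 blue of 11; then Bag 2 has 8 total).
  0 blue: C(9,0)C(2,2)/C(11,2) = 1/55; then P = 2/8
  1 blue: C(9,1)C(2,1)/C(11,2) = 18/55; then P = 3/8
  2 blue: C(9,2)C(2,0)/C(11,2) = 36/55; then P = 4/8
P(blue from Bag 2) = 5/11 ≈ 0.4545.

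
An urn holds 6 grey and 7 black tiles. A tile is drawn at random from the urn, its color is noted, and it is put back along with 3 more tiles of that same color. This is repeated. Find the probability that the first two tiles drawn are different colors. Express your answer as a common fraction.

Either grey then black, or black then grey; after the first draw the total is 16.
P = (6/13)·(7/16) + (7/13)·(6/16) = 21/52 ≈ 0.4038.

21/52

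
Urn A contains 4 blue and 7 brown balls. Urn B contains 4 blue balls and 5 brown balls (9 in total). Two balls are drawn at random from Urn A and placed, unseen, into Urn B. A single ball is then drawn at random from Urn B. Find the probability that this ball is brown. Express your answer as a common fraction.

69/121

Condition on how many of the transferred balls are brown (from Urn A: 7 brown of 11; then Urn B has 11 total).
  0 brown: C(7,0)C(4,2)/C(11,2) = 6/55; then P = 5/11
  1 brown: C(7,1)C(4,1)/C(11,2) = 28/55; then P = 6/11
  2 brown: C(7,2)C(4,0)/C(11,2) = 21/55; then P = 7/11
P(brown from Urn B) = 69/121 ≈ 0.5702.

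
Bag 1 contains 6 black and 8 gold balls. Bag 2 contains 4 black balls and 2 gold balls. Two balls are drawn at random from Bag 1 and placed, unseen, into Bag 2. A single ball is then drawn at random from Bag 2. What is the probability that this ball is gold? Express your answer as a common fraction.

11/28

Condition on how many of the transferred balls are gold (from Bag 1: 8 gold of 14; then Bag 2 has 8 total).
  0 gold: C(8,0)C(6,2)/C(14,2) = 15/91; then P = 2/8
  1 gold: C(8,1)C(6,1)/C(14,2) = 48/91; then P = 3/8
  2 gold: C(8,2)C(6,0)/C(14,2) = 4/13; then P = 4/8
P(gold from Bag 2) = 11/28 ≈ 0.3929.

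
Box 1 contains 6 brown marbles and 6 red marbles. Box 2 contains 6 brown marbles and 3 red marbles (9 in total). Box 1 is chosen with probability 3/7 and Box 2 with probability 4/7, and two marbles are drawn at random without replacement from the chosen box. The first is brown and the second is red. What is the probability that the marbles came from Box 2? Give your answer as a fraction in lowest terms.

11/20

P(E | Box 1) = 3/11; P(E | Box 2) = 1/4.
P(E) = 3/7·3/11 + 4/7·1/4 = 20/77.
By Bayes' rule, P(Box 2 | E) = 1/7 / 20/77 = 11/20 ≈ 0.5500.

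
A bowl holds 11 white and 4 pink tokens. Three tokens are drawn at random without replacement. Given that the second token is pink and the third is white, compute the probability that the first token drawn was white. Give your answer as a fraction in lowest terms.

P(first=white and the second token is pink and the third is white) = (11/15)·(4/14)·(10/13) = 44/273.
P(E) = Σ over first color = 44/273 + 22/455 = 22/105.
By Bayes, P(first=white | E) = 44/273 / 22/105 = 10/13 ≈ 0.7692.

10/13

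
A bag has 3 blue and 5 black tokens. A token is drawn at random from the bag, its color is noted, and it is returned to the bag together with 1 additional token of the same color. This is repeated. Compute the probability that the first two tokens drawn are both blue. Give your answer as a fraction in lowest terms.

After a blue draw the bag holds 4 blue out of 9.
P = (3/8)·(4/9) = 1/6 ≈ 0.1667.

1/6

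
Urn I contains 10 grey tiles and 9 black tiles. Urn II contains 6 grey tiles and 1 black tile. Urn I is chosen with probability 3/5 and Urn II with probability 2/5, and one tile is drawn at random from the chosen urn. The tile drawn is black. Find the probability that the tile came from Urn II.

P(black | Urn I) = 9/19; P(black | Urn II) = 1/7.
P(black) = 3/5·9/19 + 2/5·1/7 = 227/665.
By Bayes' rule, P(Urn II | black) = 2/35 / 227/665 = 38/227 ≈ 0.1674.

38/227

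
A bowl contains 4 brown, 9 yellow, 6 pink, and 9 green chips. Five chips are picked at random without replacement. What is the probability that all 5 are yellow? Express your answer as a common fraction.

Unordered draws without replacement: count favorable combinations over C(28,5).
Favorable = C(4,0) · C(9,5) · C(6,0) · C(9,0) = 126; total = C(28,5) = 98280.
P = 126/98280 = 1/780 ≈ 0.0013.

1/780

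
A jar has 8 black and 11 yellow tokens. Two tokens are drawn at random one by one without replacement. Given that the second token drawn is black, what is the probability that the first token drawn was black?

P(first=black and the second token drawn is black) = (8/19)·(7/18) = 28/171.
P(the second token drawn is black) = Σ over first color = 28/171 + 44/171 = 8/19.
By Bayes, P(first=black | the second token drawn is black) = 28/171 / 8/19 = 7/18 ≈ 0.3889.

7/18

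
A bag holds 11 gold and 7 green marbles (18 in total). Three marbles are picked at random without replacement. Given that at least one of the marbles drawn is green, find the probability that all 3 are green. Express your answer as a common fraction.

P(all 3 green) = C(7,3)/C(18,3) = 35/816; P(at least one green) = 1 − C(11,3)/C(18,3) = 217/272.
Since 'all 3 green' ⊆ 'at least one green', P(all 3 | at least one) = 35/816 / 217/272 = 5/93 ≈ 0.0538.

5/93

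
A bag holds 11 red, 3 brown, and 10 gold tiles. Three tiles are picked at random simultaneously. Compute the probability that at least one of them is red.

Use the complement: P(at least one red) = 1 − P(no red).
P(none) = C(13,3)/C(24,3) = 286/2024.
So P = 1 − 286/2024 = 79/92 ≈ 0.8587.

79/92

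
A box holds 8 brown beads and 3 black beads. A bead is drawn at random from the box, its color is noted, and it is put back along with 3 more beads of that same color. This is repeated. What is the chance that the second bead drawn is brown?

8/11

Condition on the first draw. If first is brown (prob 8/11), second-brown has prob (11)/(14); if not (prob 3/11), it has prob 8/(14).
P = (8/11)·(11/14) + (3/11)·(8/14) = 8/11 ≈ 0.7273.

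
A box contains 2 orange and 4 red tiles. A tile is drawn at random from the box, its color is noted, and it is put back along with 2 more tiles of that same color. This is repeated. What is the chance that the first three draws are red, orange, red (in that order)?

1/10

Track the composition after each reinforcement of +2.
P = (4/6) · (2/8) · (6/10) = 1/10 ≈ 0.1000.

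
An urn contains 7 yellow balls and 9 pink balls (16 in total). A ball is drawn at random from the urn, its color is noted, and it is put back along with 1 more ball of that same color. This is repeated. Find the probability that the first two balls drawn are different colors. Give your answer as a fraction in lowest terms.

Either yellow then pink, or pink then yellow; after the first draw the total is 17.
P = (7/16)·(9/17) + (9/16)·(7/17) = 63/136 ≈ 0.4632.

63/136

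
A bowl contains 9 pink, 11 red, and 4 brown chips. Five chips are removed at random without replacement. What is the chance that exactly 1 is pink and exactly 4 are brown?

Unordered draws without replacement: count favorable combinations over C(24,5).
Favorable = C(9,1) · C(11,0) · C(4,4) = 9; total = C(24,5) = 42504.
P = 9/42504 = 3/14168 ≈ 0.0002.

3/14168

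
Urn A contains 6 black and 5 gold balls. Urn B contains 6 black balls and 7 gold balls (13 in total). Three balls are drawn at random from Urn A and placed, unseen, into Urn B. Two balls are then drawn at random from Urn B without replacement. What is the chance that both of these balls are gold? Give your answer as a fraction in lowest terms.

57/220

Condition on how many of the transferred balls are gold (from Urn A: 5 gold of 11; then Urn B has 16 total).
  0 gold: C(5,0)C(6,3)/C(11,3) = 4/33; then P = C(7,2)/C(16,2) = 7/40
  1 gold: C(5,1)C(6,2)/C(11,3) = 5/11; then P = C(8,2)/C(16,2) = 7/30
  2 gold: C(5,2)C(6,1)/C(11,3) = 4/11; then P = C(9,2)/C(16,2) = 3/10
  3 gold: C(5,3)C(6,0)/C(11,3) = 2/33; then P = C(10,2)/C(16,2) = 3/8
P(both gold) = 57/220 ≈ 0.2591.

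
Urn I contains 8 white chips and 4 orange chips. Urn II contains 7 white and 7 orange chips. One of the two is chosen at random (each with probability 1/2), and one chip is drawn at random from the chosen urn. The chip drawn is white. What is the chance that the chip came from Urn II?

3/7

P(white | Urn I) = 2/3; P(white | Urn II) = 1/2.
P(white) = 1/2·2/3 + 1/2·1/2 = 7/12.
By Bayes' rule, P(Urn II | white) = 1/4 / 7/12 = 3/7 ≈ 0.4286.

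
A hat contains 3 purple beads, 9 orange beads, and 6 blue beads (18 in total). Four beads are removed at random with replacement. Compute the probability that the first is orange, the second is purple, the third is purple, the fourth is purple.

1/432

Multiply the conditional probability of each draw in order, with replacement (the composition resets each draw).
P = (9/18) · (3/18) · (3/18) · (3/18) = 1/432 ≈ 0.0023.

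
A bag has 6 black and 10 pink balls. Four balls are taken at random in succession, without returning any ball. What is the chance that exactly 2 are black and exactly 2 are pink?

135/364

Unordered draws without replacement: count favorable combinations over C(16,4).
Favorable = C(6,2) · C(10,2) = 675; total = C(16,4) = 1820.
P = 675/1820 = 135/364 ≈ 0.3709.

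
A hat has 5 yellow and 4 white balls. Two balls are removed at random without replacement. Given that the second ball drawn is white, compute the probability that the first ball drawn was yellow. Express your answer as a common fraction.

P(first=yellow and the second ball drawn is white) = (5/9)·(4/8) = 5/18.
P(the second ball drawn is white) = Σ over first color = 5/18 + 1/6 = 4/9.
By Bayes, P(first=yellow | the second ball drawn is white) = 5/18 / 4/9 = 5/8 ≈ 0.6250.

5/8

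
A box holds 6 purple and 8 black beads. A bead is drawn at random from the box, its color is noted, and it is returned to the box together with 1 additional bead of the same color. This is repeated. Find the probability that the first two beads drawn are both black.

12/35

After a black draw the box holds 9 black out of 15.
P = (8/14)·(9/15) = 12/35 ≈ 0.3429.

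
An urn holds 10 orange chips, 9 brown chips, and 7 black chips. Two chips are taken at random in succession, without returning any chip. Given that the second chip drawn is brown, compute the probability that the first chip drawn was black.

7/25

P(first=black and the second chip drawn is brown) = (7/26)·(9/25) = 63/650.
P(the second chip drawn is brown) = Σ over first color = 9/65 + 36/325 + 63/650 = 9/26.
By Bayes, P(first=black | the second chip drawn is brown) = 63/650 / 9/26 = 7/25 ≈ 0.2800.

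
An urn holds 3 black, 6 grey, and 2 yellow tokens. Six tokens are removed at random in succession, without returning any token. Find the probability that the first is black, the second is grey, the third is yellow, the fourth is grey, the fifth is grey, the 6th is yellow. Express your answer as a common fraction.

Multiply the conditional probability of each draw in order, without replacement, so each draw removes one from its color and from the total.
P = (3/11) · (6/10) · (2/9) · (5/8) · (4/7) · (1/6) = 1/462 ≈ 0.0022.

1/462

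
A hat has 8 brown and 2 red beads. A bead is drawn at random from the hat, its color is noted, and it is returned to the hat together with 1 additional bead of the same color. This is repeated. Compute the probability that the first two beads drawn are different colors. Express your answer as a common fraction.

Either brown then red, or red then brown; after the first draw the total is 11.
P = (8/10)·(2/11) + (2/10)·(8/11) = 16/55 ≈ 0.2909.

16/55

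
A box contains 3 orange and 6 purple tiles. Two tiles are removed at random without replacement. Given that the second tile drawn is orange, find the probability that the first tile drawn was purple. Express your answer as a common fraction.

3/4

P(first=purple and the second tile drawn is orange) = (6/9)·(3/8) = 1/4.
P(the second tile drawn is orange) = Σ over first color = 1/12 + 1/4 = 1/3.
By Bayes, P(first=purple | the second tile drawn is orange) = 1/4 / 1/3 = 3/4 ≈ 0.7500.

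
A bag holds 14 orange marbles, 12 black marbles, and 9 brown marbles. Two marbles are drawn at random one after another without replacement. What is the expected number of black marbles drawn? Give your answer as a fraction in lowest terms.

24/35

By linearity of expectation, E[X] = Σ P(draw i is black); by symmetry each draw (even without replacement) has P(black) = 12/35.
E[X] = 2 · 12/35 = 24/35 ≈ 0.6857.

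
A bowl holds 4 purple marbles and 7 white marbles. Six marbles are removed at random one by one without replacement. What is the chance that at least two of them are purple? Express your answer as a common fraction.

53/66

Sum the hypergeometric tail for j = 2,…,4 purple marbles.
Favorable = C(4,2)·C(7,4) + C(4,3)·C(7,3) + C(4,4)·C(7,2) = 371; total = C(11,6) = 462.
P = 371/462 = 53/66 ≈ 0.8030.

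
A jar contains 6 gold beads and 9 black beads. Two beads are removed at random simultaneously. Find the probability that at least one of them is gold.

23/35

Use the complement: P(at least one gold) = 1 − P(no gold).
P(none) = C(9,2)/C(15,2) = 36/105.
So P = 1 − 36/105 = 23/35 ≈ 0.6571.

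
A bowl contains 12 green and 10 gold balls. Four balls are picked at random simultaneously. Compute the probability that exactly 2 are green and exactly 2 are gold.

54/133

Unordered draws without replacement: count favorable combinations over C(22,4).
Favorable = C(12,2) · C(10,2) = 2970; total = C(22,4) = 7315.
P = 2970/7315 = 54/133 ≈ 0.4060.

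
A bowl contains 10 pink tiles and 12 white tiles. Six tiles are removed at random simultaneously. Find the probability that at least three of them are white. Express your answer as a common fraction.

Sum the hypergeometric tail for j = 3,…,6 white tiles.
Favorable = C(12,3)·C(10,3) + C(12,4)·C(10,2) + C(12,5)·C(10,1) + C(12,6)·C(10,0) = 57519; total = C(22,6) = 74613.
P = 57519/74613 = 249/323 ≈ 0.7709.

249/323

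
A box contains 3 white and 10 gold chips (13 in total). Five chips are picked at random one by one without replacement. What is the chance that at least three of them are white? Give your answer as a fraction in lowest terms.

Sum the hypergeometric tail for j = 3,…,3 white chips.
Favorable = C(3,3)·C(10,2) = 45; total = C(13,5) = 1287.
P = 45/1287 = 5/143 ≈ 0.0350.

5/143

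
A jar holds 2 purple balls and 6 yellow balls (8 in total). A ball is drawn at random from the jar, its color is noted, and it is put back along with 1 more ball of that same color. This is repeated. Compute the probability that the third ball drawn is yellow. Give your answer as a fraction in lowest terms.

3/4

Sum over the four possibilities for the first two draws (yellow/not-yellow each), tracking how the yellow count and total change by +1 per draw.
P(third is yellow) = 3/4 ≈ 0.7500. (In a Pólya urn every draw has the same marginal probability 6/8.)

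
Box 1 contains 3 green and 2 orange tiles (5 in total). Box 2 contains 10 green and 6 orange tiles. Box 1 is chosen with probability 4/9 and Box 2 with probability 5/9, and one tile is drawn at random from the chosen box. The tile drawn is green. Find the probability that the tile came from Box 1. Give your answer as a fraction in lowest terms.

P(green | Box 1) = 3/5; P(green | Box 2) = 5/8.
P(green) = 4/9·3/5 + 5/9·5/8 = 221/360.
By Bayes' rule, P(Box 1 | green) = 4/15 / 221/360 = 96/221 ≈ 0.4344.

96/221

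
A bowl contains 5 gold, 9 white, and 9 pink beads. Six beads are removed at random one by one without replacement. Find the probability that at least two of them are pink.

346/437

Sum the hypergeometric tail for j = 2,…,6 pink beads.
Favorable = C(9,2)·C(14,4) + C(9,3)·C(14,3) + C(9,4)·C(14,2) + C(9,5)·C(14,1) + C(9,6)·C(14,0) = 79926; total = C(23,6) = 100947.
P = 79926/100947 = 346/437 ≈ 0.7918.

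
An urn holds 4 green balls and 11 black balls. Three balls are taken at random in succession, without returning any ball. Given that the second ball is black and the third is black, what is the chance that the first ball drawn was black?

P(first=black and the second ball is black and the third is black) = (11/15)·(10/14)·(9/13) = 33/91.
P(E) = Σ over first color = 44/273 + 33/91 = 11/21.
By Bayes, P(first=black | E) = 33/91 / 11/21 = 9/13 ≈ 0.6923.

9/13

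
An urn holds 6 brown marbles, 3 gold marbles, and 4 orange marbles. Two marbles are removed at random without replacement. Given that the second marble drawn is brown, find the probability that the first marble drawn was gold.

P(first=gold and the second marble drawn is brown) = (3/13)·(6/12) = 3/26.
P(the second marble drawn is brown) = Σ over first color = 5/26 + 3/26 + 2/13 = 6/13.
By Bayes, P(first=gold | the second marble drawn is brown) = 3/26 / 6/13 = 1/4 ≈ 0.2500.

1/4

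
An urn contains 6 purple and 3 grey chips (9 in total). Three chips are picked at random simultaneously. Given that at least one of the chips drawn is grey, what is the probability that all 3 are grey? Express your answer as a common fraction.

P(all 3 grey) = C(3,3)/C(9,3) = 1/84; P(at least one grey) = 1 − C(6,3)/C(9,3) = 16/21.
Since 'all 3 grey' ⊆ 'at least one grey', P(all 3 | at least one) = 1/84 / 16/21 = 1/64 ≈ 0.0156.

1/64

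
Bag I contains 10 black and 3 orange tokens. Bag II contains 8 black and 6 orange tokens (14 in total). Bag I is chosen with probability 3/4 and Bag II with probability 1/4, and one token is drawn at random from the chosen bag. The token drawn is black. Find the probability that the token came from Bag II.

P(black | Bag I) = 10/13; P(black | Bag II) = 4/7.
P(black) = 3/4·10/13 + 1/4·4/7 = 131/182.
By Bayes' rule, P(Bag II | black) = 1/7 / 131/182 = 26/131 ≈ 0.1985.

26/131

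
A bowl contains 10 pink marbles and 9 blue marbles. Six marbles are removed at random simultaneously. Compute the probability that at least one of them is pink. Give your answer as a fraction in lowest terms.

Use the complement: P(at least one pink) = 1 − P(no pink).
P(none) = C(9,6)/C(19,6) = 84/27132.
So P = 1 − 84/27132 = 322/323 ≈ 0.9969.

322/323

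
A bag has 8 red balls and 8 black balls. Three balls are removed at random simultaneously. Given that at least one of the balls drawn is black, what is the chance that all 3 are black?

P(all 3 black) = C(8,3)/C(16,3) = 1/10; P(at least one black) = 1 − C(8,3)/C(16,3) = 9/10.
Since 'all 3 black' ⊆ 'at least one black', P(all 3 | at least one) = 1/10 / 9/10 = 1/9 ≈ 0.1111.

1/9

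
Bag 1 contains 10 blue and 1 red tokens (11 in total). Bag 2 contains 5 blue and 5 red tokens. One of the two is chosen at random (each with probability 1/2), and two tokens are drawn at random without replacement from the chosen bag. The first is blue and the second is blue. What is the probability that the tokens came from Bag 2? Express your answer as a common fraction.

22/103

P(E | Bag 1) = 9/11; P(E | Bag 2) = 2/9.
P(E) = 1/2·9/11 + 1/2·2/9 = 103/198.
By Bayes' rule, P(Bag 2 | E) = 1/9 / 103/198 = 22/103 ≈ 0.2136.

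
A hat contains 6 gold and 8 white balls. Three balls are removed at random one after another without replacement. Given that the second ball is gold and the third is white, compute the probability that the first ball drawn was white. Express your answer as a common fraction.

7/12

P(first=white and the second ball is gold and the third is white) = (8/14)·(6/13)·(7/12) = 2/13.
P(E) = Σ over first color = 10/91 + 2/13 = 24/91.
By Bayes, P(first=white | E) = 2/13 / 24/91 = 7/12 ≈ 0.5833.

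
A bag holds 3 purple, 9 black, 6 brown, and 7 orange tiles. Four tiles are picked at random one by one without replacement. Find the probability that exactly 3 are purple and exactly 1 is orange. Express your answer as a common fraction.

7/12650

Unordered draws without replacement: count favorable combinations over C(25,4).
Favorable = C(3,3) · C(9,0) · C(6,0) · C(7,1) = 7; total = C(25,4) = 12650.
P = 7/12650 = 7/12650 ≈ 0.0006.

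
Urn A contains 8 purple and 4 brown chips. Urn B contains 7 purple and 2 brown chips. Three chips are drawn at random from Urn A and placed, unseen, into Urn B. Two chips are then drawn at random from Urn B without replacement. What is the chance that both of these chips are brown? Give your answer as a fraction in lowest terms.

6/121

Condition on how many of the transferred chips are brown (from Urn A: 4 brown of 12; then Urn B has 12 total).
  0 brown: C(4,0)C(8,3)/C(12,3) = 14/55; then P = C(2,2)/C(12,2) = 1/66
  1 brown: C(4,1)C(8,2)/C(12,3) = 28/55; then P = C(3,2)/C(12,2) = 1/22
  2 brown: C(4,2)C(8,1)/C(12,3) = 12/55; then P = C(4,2)/C(12,2) = 1/11
  3 brown: C(4,3)C(8,0)/C(12,3) = 1/55; then P = C(5,2)/C(12,2) = 5/33
P(both brown) = 6/121 ≈ 0.0496.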